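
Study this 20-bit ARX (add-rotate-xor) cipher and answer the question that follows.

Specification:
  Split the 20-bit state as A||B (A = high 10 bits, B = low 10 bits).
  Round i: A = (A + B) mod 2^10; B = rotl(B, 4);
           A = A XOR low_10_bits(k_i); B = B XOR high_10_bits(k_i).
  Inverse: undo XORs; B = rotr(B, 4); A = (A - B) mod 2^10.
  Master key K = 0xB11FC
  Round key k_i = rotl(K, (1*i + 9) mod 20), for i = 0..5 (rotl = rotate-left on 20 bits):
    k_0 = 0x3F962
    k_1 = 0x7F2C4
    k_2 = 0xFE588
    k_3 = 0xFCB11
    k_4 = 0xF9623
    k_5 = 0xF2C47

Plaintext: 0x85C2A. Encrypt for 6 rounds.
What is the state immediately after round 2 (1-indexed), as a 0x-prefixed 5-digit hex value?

s_0 = plaintext = 0x85C2A
s_1 = Round(s_0, k_0) = 0xC8E5E
s_2 = Round(s_1, k_1) = 0xD1415
s_3 = Round(s_2, k_2) = 0xB4AA9
s_4 = Round(s_3, k_3) = 0x9A968
s_5 = Round(s_4, k_4) = 0x7C560
s_6 = Round(s_5, k_5) = 0xC59CE

0xD1415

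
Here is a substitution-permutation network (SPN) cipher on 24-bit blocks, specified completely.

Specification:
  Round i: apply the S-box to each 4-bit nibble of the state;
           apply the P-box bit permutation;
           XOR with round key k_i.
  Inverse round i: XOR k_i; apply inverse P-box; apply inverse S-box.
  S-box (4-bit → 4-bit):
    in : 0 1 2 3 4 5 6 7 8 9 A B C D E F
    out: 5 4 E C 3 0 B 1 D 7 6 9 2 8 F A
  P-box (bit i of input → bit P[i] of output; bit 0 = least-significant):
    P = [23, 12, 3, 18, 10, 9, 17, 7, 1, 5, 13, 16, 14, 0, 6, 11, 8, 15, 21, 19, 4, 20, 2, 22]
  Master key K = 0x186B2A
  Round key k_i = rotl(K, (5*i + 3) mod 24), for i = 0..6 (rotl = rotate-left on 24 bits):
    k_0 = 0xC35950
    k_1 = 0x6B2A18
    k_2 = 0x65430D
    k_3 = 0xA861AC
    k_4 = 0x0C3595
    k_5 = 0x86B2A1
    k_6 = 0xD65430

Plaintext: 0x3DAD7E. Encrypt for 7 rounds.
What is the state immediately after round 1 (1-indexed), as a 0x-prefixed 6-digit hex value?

0x0E4D1D

s_0 = plaintext = 0x3DAD7E
s_1 = Round(s_0, k_0) = 0x0E4D1D
s_2 = Round(s_1, k_1) = 0x44EB0D
s_3 = Round(s_2, k_2) = 0x728E5E
s_4 = Round(s_3, k_3) = 0x0599D6
s_5 = Round(s_4, k_4) = 0x884562
s_6 = Round(s_5, k_5) = 0xEAE53C
s_7 = Round(s_6, k_6) = 0xA48CE5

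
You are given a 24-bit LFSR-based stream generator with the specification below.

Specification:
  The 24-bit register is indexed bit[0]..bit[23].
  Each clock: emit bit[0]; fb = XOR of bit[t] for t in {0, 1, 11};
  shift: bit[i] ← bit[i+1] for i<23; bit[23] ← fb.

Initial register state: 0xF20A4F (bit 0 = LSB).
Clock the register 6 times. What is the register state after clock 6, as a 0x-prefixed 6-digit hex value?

reg_0 = 0xF20A4F
clock 1: out=1, reg = 0xF90527
clock 2: out=1, reg = 0x7C8293
clock 3: out=1, reg = 0x3E4149
clock 4: out=1, reg = 0x9F20A4
clock 5: out=0, reg = 0x4F9052
clock 6: out=0, reg = 0xA7C829

0xA7C829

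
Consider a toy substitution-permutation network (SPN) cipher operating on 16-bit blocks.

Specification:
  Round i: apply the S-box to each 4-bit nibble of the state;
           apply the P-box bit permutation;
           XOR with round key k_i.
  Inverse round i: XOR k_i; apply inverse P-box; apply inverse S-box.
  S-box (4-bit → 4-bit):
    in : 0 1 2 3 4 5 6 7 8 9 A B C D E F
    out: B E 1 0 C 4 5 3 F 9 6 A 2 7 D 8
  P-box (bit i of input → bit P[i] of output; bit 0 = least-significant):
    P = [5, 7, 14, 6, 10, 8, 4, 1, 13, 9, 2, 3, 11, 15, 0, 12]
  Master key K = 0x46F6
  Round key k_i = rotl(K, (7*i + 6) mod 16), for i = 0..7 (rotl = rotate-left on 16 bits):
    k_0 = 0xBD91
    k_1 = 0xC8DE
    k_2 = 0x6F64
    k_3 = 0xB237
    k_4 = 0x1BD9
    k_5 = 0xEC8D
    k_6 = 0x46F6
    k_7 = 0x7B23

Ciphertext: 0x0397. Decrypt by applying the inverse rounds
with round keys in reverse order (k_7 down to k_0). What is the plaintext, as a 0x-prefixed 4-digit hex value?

0x73F4

s_0 = ciphertext = 0x0397
s_1 = InvRound(s_0, k_7) = 0x965D
s_2 = InvRound(s_1, k_6) = 0x1FFD
s_3 = InvRound(s_2, k_5) = 0xB7AE
s_4 = InvRound(s_3, k_4) = 0xD6E9
s_5 = InvRound(s_4, k_3) = 0x3EE1
s_6 = InvRound(s_5, k_2) = 0x45CA
s_7 = InvRound(s_6, k_1) = 0x75D3
s_8 = InvRound(s_7, k_0) = 0x73F4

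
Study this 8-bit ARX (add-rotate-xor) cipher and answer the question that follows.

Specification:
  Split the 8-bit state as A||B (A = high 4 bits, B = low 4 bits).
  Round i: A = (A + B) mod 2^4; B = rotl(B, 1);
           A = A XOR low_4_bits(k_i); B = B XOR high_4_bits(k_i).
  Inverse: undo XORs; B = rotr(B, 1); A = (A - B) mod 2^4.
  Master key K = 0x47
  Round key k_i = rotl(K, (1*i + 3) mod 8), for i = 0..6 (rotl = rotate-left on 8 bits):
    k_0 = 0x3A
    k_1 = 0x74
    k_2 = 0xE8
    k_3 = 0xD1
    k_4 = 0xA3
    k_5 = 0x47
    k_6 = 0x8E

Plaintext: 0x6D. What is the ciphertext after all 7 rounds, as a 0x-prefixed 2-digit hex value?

0x96

s_0 = plaintext = 0x6D
s_1 = Round(s_0, k_0) = 0x98
s_2 = Round(s_1, k_1) = 0x56
s_3 = Round(s_2, k_2) = 0x32
s_4 = Round(s_3, k_3) = 0x49
s_5 = Round(s_4, k_4) = 0xE9
s_6 = Round(s_5, k_5) = 0x07
s_7 = Round(s_6, k_6) = 0x96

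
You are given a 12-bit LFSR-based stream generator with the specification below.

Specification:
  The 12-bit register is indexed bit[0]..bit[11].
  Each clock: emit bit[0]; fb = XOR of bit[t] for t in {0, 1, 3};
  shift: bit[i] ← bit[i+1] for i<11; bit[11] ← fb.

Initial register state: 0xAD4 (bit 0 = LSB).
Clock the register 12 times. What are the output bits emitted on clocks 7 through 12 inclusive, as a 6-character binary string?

110101

reg_0 = 0xAD4
clock 1: out=0, reg = 0x56A
clock 2: out=0, reg = 0x2B5
clock 3: out=1, reg = 0x95A
clock 4: out=0, reg = 0x4AD
clock 5: out=1, reg = 0x256
clock 6: out=0, reg = 0x92B
clock 7: out=1, reg = 0xC95
clock 8: out=1, reg = 0xE4A
clock 9: out=0, reg = 0x725
clock 10: out=1, reg = 0xB92
clock 11: out=0, reg = 0xDC9
clock 12: out=1, reg = 0x6E4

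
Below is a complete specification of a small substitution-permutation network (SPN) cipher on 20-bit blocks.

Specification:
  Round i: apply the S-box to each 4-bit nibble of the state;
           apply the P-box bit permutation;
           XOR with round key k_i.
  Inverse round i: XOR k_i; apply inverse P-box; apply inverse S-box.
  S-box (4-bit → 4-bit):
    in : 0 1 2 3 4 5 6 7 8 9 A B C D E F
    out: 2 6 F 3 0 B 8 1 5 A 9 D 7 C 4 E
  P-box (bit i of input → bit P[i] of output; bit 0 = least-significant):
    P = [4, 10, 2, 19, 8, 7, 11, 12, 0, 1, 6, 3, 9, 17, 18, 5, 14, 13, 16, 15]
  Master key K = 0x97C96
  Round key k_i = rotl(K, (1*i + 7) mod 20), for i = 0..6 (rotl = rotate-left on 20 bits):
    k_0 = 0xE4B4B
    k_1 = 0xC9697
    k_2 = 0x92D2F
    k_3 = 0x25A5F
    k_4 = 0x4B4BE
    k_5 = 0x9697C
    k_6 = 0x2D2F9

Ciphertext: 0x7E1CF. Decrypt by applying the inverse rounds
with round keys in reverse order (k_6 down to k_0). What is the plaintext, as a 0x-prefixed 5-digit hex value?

0xCD23A

s_0 = ciphertext = 0x7E1CF
s_1 = InvRound(s_0, k_6) = 0x1B0A8
s_2 = InvRound(s_1, k_5) = 0xA4E2B
s_3 = InvRound(s_2, k_4) = 0x5C7FB
s_4 = InvRound(s_3, k_3) = 0xDF421
s_5 = InvRound(s_4, k_2) = 0xAE9BE
s_6 = InvRound(s_5, k_1) = 0x32AB0
s_7 = InvRound(s_6, k_0) = 0xCD23A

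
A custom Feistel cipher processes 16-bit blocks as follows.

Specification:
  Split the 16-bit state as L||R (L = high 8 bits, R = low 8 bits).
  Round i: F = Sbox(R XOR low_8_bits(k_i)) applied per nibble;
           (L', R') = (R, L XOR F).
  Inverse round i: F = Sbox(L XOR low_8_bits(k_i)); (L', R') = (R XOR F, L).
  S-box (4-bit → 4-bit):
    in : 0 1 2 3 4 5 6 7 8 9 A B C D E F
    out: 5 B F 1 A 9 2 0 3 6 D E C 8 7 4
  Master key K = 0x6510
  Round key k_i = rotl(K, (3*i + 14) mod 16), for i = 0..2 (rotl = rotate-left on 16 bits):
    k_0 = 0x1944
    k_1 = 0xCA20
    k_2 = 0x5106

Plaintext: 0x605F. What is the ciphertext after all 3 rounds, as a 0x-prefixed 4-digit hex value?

0x1869

s_0 = plaintext = 0x605F
s_1 = Round(s_0, k_0) = 0x5FDE
s_2 = Round(s_1, k_1) = 0xDE18
s_3 = Round(s_2, k_2) = 0x1869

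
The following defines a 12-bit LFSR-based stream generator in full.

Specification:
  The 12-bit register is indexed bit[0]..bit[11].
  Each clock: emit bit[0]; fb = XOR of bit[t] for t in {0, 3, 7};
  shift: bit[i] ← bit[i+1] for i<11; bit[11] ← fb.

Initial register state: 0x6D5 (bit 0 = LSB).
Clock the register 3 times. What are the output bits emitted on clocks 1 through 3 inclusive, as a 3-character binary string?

reg_0 = 0x6D5
clock 1: out=1, reg = 0x36A
clock 2: out=0, reg = 0x9B5
clock 3: out=1, reg = 0x4DA

101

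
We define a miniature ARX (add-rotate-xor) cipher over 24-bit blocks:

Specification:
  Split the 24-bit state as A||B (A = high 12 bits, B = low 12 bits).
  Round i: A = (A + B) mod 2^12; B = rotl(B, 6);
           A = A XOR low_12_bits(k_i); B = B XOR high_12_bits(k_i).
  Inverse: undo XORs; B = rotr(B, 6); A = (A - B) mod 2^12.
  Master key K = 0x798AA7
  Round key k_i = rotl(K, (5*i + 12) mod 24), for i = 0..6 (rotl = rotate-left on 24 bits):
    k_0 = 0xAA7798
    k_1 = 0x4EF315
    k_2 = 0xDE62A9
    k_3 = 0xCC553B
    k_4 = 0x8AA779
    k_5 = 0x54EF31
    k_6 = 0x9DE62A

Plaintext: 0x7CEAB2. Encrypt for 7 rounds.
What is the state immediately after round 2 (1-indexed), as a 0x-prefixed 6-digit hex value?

0x8307B7

s_0 = plaintext = 0x7CEAB2
s_1 = Round(s_0, k_0) = 0x51860D
s_2 = Round(s_1, k_1) = 0x8307B7
s_3 = Round(s_2, k_2) = 0xD4E038
s_4 = Round(s_3, k_3) = 0x8BD2C5
s_5 = Round(s_4, k_4) = 0xCFB9E1
s_6 = Round(s_5, k_5) = 0x9EDD29
s_7 = Round(s_6, k_6) = 0x13C3AA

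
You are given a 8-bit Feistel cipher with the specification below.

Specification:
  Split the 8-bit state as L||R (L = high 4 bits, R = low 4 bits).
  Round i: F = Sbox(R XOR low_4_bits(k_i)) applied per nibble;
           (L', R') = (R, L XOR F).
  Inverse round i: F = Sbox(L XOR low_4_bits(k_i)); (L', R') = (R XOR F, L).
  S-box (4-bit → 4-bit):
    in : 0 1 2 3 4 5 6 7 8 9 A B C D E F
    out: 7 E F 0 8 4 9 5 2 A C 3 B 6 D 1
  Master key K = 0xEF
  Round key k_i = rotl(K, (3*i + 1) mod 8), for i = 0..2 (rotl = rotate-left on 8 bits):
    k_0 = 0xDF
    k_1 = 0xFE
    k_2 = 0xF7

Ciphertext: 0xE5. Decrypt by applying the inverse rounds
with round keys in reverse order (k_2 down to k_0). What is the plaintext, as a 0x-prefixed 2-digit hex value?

0xE0

s_0 = ciphertext = 0xE5
s_1 = InvRound(s_0, k_2) = 0xFE
s_2 = InvRound(s_1, k_1) = 0x0F
s_3 = InvRound(s_2, k_0) = 0xE0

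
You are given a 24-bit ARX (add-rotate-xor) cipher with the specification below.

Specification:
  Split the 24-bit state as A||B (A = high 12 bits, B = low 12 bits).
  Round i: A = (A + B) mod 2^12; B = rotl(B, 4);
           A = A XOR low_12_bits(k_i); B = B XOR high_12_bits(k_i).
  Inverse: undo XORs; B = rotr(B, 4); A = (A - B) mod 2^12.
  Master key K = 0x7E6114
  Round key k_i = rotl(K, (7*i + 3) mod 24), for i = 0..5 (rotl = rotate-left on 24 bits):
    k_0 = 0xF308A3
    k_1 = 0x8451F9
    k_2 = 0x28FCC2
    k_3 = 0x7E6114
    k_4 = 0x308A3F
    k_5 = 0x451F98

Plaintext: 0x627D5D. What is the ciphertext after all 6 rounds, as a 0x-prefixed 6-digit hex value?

s_0 = plaintext = 0x627D5D
s_1 = Round(s_0, k_0) = 0xB27AED
s_2 = Round(s_1, k_1) = 0x7ED69F
s_3 = Round(s_2, k_2) = 0x24EB79
s_4 = Round(s_3, k_3) = 0xCD307D
s_5 = Round(s_4, k_4) = 0x76F4D8
s_6 = Round(s_5, k_5) = 0x3DF9D5

0x3DF9D5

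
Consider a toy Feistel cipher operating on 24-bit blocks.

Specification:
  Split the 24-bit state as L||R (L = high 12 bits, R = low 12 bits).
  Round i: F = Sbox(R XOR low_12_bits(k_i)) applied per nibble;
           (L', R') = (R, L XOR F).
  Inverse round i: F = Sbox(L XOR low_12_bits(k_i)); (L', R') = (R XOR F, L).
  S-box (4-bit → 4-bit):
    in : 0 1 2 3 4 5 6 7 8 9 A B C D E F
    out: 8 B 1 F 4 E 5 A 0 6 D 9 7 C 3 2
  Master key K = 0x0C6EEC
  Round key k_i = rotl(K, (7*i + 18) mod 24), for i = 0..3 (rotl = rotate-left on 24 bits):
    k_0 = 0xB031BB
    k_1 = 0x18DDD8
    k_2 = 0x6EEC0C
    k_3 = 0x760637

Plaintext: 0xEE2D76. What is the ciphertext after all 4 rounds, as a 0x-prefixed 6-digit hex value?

s_0 = plaintext = 0xEE2D76
s_1 = Round(s_0, k_0) = 0xD7699E
s_2 = Round(s_1, k_1) = 0x99E933
s_3 = Round(s_2, k_2) = 0x93376C
s_4 = Round(s_3, k_3) = 0x76C2DA

0x76C2DA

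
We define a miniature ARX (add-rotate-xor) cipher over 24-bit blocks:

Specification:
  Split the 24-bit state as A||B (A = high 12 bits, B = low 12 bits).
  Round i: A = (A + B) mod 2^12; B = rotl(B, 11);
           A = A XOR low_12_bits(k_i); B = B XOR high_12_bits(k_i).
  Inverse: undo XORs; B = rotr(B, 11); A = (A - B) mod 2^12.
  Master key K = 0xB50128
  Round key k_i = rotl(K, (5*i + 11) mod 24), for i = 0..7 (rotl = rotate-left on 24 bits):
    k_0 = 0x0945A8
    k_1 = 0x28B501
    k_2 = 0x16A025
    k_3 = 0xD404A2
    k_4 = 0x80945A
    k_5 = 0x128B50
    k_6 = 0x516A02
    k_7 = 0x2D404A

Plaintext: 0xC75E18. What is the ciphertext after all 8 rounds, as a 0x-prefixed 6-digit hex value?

s_0 = plaintext = 0xC75E18
s_1 = Round(s_0, k_0) = 0xF25798
s_2 = Round(s_1, k_1) = 0x3BC147
s_3 = Round(s_2, k_2) = 0x5269C9
s_4 = Round(s_3, k_3) = 0xA4D1A4
s_5 = Round(s_4, k_4) = 0xFAB8DB
s_6 = Round(s_5, k_5) = 0x3D6D45
s_7 = Round(s_6, k_6) = 0xB19BB4
s_8 = Round(s_7, k_7) = 0x68770E

0x68770E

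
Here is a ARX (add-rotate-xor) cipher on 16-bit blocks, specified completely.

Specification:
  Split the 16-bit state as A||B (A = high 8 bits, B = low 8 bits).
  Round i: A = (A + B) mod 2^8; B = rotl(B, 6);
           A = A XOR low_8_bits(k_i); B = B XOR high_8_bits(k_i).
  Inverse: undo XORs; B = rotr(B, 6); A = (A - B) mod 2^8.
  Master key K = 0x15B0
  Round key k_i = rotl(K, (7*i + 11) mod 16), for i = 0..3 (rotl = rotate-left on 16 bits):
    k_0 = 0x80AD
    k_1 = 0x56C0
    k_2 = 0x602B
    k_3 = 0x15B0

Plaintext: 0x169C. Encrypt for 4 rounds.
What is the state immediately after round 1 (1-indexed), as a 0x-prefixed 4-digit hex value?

0x1FA7

s_0 = plaintext = 0x169C
s_1 = Round(s_0, k_0) = 0x1FA7
s_2 = Round(s_1, k_1) = 0x06BF
s_3 = Round(s_2, k_2) = 0xEE8F
s_4 = Round(s_3, k_3) = 0xCDF6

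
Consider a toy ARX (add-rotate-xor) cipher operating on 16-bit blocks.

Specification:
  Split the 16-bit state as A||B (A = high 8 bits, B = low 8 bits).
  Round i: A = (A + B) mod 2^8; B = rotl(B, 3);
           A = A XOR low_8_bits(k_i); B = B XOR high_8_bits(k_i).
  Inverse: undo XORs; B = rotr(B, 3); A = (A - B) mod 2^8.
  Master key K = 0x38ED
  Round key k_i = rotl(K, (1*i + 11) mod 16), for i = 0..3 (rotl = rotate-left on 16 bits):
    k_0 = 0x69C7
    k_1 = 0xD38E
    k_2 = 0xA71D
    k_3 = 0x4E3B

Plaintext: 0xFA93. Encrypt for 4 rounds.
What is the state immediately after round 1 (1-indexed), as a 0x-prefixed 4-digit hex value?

0x4AF5

s_0 = plaintext = 0xFA93
s_1 = Round(s_0, k_0) = 0x4AF5
s_2 = Round(s_1, k_1) = 0xB17C
s_3 = Round(s_2, k_2) = 0x3044
s_4 = Round(s_3, k_3) = 0x4F6C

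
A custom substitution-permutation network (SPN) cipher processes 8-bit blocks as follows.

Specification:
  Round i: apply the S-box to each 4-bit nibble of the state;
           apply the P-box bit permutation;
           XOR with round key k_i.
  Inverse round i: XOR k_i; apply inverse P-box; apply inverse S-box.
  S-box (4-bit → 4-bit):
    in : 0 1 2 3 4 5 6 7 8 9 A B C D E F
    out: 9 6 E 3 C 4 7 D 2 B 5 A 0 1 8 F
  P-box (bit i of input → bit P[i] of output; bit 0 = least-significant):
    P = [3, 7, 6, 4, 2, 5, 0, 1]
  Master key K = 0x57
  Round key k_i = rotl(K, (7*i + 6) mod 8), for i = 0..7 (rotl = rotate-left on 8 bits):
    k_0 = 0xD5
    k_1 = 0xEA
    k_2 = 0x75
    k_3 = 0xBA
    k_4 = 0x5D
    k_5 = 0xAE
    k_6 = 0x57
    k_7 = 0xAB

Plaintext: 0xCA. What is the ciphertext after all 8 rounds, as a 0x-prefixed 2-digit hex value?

0x5E

s_0 = plaintext = 0xCA
s_1 = Round(s_0, k_0) = 0x9D
s_2 = Round(s_1, k_1) = 0xC4
s_3 = Round(s_2, k_2) = 0x25
s_4 = Round(s_3, k_3) = 0xD9
s_5 = Round(s_4, k_4) = 0xC1
s_6 = Round(s_5, k_5) = 0x6E
s_7 = Round(s_6, k_6) = 0x62
s_8 = Round(s_7, k_7) = 0x5E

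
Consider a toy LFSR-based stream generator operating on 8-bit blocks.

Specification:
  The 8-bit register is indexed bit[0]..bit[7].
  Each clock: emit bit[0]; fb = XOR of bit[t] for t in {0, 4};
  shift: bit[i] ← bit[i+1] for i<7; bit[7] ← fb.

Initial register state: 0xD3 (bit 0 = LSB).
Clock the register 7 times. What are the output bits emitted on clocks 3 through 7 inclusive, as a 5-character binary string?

00101

reg_0 = 0xD3
clock 1: out=1, reg = 0x69
clock 2: out=1, reg = 0xB4
clock 3: out=0, reg = 0xDA
clock 4: out=0, reg = 0xED
clock 5: out=1, reg = 0xF6
clock 6: out=0, reg = 0xFB
clock 7: out=1, reg = 0x7D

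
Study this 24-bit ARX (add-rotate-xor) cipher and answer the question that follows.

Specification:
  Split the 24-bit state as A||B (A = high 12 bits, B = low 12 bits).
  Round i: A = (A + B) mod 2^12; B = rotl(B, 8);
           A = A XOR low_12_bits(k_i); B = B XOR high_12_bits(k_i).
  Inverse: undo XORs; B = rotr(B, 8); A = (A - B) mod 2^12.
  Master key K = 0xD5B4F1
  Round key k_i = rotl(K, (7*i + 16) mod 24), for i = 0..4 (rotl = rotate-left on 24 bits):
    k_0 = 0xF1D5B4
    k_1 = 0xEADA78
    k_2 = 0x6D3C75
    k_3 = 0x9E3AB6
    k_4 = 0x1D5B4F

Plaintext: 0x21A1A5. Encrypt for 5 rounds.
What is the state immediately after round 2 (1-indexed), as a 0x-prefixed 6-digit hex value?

s_0 = plaintext = 0x21A1A5
s_1 = Round(s_0, k_0) = 0x60BA07
s_2 = Round(s_1, k_1) = 0xA6A90D
s_3 = Round(s_2, k_2) = 0xF02B43
s_4 = Round(s_3, k_3) = 0x0F3A57
s_5 = Round(s_4, k_4) = 0x005670

0xA6A90D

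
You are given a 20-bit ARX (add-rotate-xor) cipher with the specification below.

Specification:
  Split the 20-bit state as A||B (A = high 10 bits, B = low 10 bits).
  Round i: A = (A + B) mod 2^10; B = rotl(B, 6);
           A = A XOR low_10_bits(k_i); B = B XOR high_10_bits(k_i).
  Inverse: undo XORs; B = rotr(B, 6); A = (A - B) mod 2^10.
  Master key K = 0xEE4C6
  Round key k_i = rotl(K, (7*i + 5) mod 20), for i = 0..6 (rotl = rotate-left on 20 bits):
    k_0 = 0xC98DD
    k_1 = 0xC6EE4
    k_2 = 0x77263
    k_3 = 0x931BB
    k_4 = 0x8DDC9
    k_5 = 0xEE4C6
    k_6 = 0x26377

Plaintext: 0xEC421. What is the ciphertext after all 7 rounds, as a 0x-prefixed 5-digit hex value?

0xA3544

s_0 = plaintext = 0xEC421
s_1 = Round(s_0, k_0) = 0xC3F64
s_2 = Round(s_1, k_1) = 0x25E2D
s_3 = Round(s_2, k_2) = 0x29EBE
s_4 = Round(s_3, k_3) = 0xB79E7
s_5 = Round(s_4, k_4) = 0x433E9
s_6 = Round(s_5, k_5) = 0x0CDC7
s_7 = Round(s_6, k_6) = 0xA3544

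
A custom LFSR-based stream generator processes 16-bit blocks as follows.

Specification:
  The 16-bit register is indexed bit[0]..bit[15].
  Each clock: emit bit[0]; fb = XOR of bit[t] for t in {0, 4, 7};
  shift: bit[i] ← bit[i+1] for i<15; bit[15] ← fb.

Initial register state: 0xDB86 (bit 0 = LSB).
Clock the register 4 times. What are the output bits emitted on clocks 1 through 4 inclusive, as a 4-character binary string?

reg_0 = 0xDB86
clock 1: out=0, reg = 0xEDC3
clock 2: out=1, reg = 0x76E1
clock 3: out=1, reg = 0x3B70
clock 4: out=0, reg = 0x9DB8

0110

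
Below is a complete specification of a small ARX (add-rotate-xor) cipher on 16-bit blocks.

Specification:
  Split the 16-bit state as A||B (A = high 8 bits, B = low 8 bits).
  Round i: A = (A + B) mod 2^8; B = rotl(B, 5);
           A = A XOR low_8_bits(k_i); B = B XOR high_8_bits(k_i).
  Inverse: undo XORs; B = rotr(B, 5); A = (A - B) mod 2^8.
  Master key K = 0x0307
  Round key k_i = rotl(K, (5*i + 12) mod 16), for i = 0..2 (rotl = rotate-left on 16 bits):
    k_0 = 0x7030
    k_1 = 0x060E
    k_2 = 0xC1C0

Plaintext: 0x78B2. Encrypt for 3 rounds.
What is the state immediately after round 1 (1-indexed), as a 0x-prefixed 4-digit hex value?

0x1A26

s_0 = plaintext = 0x78B2
s_1 = Round(s_0, k_0) = 0x1A26
s_2 = Round(s_1, k_1) = 0x4EC2
s_3 = Round(s_2, k_2) = 0xD099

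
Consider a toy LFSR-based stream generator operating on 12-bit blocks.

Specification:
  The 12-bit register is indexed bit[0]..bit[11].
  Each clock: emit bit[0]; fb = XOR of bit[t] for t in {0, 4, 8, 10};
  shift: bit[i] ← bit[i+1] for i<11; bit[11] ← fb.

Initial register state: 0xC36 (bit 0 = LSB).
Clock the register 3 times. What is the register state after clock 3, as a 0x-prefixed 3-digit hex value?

0x586

reg_0 = 0xC36
clock 1: out=0, reg = 0x61B
clock 2: out=1, reg = 0xB0D
clock 3: out=1, reg = 0x586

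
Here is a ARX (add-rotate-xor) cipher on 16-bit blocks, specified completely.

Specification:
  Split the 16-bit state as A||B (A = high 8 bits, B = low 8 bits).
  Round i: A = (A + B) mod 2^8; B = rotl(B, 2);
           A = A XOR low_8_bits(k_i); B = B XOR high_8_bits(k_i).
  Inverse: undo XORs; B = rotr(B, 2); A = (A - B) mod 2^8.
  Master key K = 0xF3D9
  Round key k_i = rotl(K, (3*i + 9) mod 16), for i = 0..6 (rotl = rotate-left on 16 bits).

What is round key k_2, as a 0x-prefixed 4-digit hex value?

K = 0xF3D9
k_0 = rotl(K, (3*0+9) mod 16) = rotl(K, 9) = 0xB3E7
k_1 = rotl(K, (3*1+9) mod 16) = rotl(K, 12) = 0x9F3D
k_2 = rotl(K, (3*2+9) mod 16) = rotl(K, 15) = 0xF9EC

0xF9EC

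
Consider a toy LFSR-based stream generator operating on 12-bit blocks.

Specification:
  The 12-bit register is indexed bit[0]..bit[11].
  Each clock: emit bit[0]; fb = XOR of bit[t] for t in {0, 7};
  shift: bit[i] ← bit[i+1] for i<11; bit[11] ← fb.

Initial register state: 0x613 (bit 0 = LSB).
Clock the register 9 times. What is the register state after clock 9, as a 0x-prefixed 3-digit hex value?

0xFFB

reg_0 = 0x613
clock 1: out=1, reg = 0xB09
clock 2: out=1, reg = 0xD84
clock 3: out=0, reg = 0xEC2
clock 4: out=0, reg = 0xF61
clock 5: out=1, reg = 0xFB0
clock 6: out=0, reg = 0xFD8
clock 7: out=0, reg = 0xFEC
clock 8: out=0, reg = 0xFF6
clock 9: out=0, reg = 0xFFB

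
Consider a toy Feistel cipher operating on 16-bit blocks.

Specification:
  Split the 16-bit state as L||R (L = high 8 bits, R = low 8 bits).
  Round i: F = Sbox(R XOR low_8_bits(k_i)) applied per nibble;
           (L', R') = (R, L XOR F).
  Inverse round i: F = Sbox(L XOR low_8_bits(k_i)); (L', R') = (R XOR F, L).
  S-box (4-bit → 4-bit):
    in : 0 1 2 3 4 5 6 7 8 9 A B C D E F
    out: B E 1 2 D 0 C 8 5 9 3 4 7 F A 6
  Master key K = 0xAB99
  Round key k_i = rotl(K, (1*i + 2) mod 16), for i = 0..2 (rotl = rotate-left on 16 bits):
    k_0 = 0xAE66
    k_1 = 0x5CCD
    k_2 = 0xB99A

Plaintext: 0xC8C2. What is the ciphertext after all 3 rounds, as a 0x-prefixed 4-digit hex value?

0xE77A

s_0 = plaintext = 0xC8C2
s_1 = Round(s_0, k_0) = 0xC2F5
s_2 = Round(s_1, k_1) = 0xF5E7
s_3 = Round(s_2, k_2) = 0xE77A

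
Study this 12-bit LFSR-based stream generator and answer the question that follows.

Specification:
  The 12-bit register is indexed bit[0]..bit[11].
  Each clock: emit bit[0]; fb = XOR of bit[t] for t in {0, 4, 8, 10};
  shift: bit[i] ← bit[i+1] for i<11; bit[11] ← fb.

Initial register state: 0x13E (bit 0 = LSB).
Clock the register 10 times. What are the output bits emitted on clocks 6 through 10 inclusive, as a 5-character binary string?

reg_0 = 0x13E
clock 1: out=0, reg = 0x09F
clock 2: out=1, reg = 0x04F
clock 3: out=1, reg = 0x827
clock 4: out=1, reg = 0xC13
clock 5: out=1, reg = 0xE09
clock 6: out=1, reg = 0x704
clock 7: out=0, reg = 0x382
clock 8: out=0, reg = 0x9C1
clock 9: out=1, reg = 0x4E0
clock 10: out=0, reg = 0xA70

10010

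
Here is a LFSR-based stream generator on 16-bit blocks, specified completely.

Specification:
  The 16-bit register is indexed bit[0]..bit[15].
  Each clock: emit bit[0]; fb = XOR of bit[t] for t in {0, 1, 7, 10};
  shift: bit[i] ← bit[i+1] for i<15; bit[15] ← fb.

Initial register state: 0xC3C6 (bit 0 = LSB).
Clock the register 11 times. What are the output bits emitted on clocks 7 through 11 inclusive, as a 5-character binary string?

11110

reg_0 = 0xC3C6
clock 1: out=0, reg = 0x61E3
clock 2: out=1, reg = 0xB0F1
clock 3: out=1, reg = 0x5878
clock 4: out=0, reg = 0x2C3C
clock 5: out=0, reg = 0x961E
clock 6: out=0, reg = 0x4B0F
clock 7: out=1, reg = 0x2587
clock 8: out=1, reg = 0x12C3
clock 9: out=1, reg = 0x8961
clock 10: out=1, reg = 0xC4B0
clock 11: out=0, reg = 0x6258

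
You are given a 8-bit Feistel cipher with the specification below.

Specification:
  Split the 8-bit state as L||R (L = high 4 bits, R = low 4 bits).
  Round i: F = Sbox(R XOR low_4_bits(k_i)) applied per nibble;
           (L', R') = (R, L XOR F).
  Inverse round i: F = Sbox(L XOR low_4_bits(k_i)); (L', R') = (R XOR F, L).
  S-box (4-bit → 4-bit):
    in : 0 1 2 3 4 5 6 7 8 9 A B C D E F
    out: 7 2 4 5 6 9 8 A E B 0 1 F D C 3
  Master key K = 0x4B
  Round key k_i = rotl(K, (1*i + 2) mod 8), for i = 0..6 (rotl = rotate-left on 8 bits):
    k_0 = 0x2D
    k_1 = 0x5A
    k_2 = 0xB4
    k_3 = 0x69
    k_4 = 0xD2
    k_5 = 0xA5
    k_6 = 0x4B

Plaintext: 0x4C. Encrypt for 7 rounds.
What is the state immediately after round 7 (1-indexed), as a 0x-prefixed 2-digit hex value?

s_0 = plaintext = 0x4C
s_1 = Round(s_0, k_0) = 0xC6
s_2 = Round(s_1, k_1) = 0x63
s_3 = Round(s_2, k_2) = 0x3C
s_4 = Round(s_3, k_3) = 0xCA
s_5 = Round(s_4, k_4) = 0xA2
s_6 = Round(s_5, k_5) = 0x20
s_7 = Round(s_6, k_6) = 0x03

0x03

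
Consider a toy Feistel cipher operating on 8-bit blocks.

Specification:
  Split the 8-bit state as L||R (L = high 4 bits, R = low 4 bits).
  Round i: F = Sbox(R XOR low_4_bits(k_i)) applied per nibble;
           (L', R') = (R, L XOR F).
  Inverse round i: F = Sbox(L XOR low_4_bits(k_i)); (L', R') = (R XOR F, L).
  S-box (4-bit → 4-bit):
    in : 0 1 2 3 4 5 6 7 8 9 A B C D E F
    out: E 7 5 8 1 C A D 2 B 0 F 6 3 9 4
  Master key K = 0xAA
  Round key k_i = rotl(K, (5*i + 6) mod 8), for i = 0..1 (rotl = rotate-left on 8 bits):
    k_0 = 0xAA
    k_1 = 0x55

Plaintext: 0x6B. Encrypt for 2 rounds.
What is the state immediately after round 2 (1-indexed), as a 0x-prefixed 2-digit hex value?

s_0 = plaintext = 0x6B
s_1 = Round(s_0, k_0) = 0xB1
s_2 = Round(s_1, k_1) = 0x1A

0x1A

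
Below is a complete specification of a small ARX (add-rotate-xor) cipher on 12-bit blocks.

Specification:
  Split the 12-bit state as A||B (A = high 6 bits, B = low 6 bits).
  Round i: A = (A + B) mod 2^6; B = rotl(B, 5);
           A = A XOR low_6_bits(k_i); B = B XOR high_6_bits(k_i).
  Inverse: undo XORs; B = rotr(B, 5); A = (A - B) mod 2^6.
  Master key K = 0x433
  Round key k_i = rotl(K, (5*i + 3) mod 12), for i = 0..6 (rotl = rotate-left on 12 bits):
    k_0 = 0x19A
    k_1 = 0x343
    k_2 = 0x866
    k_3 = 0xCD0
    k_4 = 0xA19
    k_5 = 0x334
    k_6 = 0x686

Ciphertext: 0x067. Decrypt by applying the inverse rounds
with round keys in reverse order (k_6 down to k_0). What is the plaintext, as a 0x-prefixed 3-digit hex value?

0x9AB

s_0 = ciphertext = 0x067
s_1 = InvRound(s_0, k_6) = 0x33B
s_2 = InvRound(s_1, k_5) = 0x26F
s_3 = InvRound(s_2, k_4) = 0x08E
s_4 = InvRound(s_3, k_3) = 0x5FB
s_5 = InvRound(s_4, k_2) = 0xF74
s_6 = InvRound(s_5, k_1) = 0x2F3
s_7 = InvRound(s_6, k_0) = 0x9AB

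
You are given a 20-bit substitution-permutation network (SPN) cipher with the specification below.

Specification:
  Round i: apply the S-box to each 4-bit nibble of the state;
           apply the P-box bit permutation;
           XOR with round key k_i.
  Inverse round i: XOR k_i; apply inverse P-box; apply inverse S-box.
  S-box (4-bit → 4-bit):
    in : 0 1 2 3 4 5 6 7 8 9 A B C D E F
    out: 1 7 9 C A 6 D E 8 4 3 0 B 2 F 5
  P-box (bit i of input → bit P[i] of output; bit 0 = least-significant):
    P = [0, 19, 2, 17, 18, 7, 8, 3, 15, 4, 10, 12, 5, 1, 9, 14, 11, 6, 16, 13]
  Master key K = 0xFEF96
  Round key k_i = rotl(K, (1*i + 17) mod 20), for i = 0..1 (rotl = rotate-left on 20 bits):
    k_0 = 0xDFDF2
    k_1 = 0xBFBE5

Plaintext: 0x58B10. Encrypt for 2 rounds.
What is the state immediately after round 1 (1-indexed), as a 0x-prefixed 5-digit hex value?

s_0 = plaintext = 0x58B10
s_1 = Round(s_0, k_0) = 0x8BC33
s_2 = Round(s_1, k_1) = 0x94AF9

0x8BC33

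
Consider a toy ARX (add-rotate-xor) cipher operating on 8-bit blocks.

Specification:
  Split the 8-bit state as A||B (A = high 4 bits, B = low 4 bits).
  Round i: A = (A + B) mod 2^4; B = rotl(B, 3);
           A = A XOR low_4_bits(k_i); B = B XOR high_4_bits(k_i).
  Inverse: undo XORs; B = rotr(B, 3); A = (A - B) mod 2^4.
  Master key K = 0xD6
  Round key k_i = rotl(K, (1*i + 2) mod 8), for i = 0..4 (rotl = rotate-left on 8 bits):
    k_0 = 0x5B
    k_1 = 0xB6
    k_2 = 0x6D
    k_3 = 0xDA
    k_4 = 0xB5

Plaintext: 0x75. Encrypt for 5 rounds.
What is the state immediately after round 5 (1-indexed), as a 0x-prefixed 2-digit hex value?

s_0 = plaintext = 0x75
s_1 = Round(s_0, k_0) = 0x7F
s_2 = Round(s_1, k_1) = 0x04
s_3 = Round(s_2, k_2) = 0x94
s_4 = Round(s_3, k_3) = 0x7F
s_5 = Round(s_4, k_4) = 0x34

0x34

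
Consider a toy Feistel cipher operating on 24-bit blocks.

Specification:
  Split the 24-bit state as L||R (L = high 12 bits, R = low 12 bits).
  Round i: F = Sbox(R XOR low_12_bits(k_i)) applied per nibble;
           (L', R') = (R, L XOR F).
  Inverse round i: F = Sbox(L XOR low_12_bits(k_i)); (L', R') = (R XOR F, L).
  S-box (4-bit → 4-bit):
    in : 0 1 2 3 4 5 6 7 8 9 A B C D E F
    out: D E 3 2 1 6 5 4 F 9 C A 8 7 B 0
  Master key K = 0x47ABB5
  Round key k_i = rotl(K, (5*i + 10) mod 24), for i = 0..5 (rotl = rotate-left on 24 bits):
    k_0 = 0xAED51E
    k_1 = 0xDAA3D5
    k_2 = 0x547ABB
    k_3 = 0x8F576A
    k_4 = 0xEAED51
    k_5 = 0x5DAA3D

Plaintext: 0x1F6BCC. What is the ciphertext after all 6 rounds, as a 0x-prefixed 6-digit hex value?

0xD5A527

s_0 = plaintext = 0x1F6BCC
s_1 = Round(s_0, k_0) = 0xBCCA85
s_2 = Round(s_1, k_1) = 0xA852A1
s_3 = Round(s_2, k_2) = 0x2A1569
s_4 = Round(s_3, k_3) = 0x569173
s_5 = Round(s_4, k_4) = 0x173D5A
s_6 = Round(s_5, k_5) = 0xD5A527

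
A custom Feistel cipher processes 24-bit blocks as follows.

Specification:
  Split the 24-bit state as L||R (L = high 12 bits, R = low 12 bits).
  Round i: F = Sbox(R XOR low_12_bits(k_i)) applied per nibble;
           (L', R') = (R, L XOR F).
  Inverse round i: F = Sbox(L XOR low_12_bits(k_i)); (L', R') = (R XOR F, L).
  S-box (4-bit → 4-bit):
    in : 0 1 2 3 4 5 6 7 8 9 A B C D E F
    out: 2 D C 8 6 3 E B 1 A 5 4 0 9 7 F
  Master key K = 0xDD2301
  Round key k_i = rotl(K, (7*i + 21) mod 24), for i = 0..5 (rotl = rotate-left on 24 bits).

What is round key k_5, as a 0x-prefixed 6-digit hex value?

0x2301DD

K = 0xDD2301
k_0 = rotl(K, (7*0+21) mod 24) = rotl(K, 21) = 0x3BA460
k_1 = rotl(K, (7*1+21) mod 24) = rotl(K, 4) = 0xD2301D
k_2 = rotl(K, (7*2+21) mod 24) = rotl(K, 11) = 0x180EE9
k_3 = rotl(K, (7*3+21) mod 24) = rotl(K, 18) = 0x07748C
k_4 = rotl(K, (7*4+21) mod 24) = rotl(K, 1) = 0xBA4603
k_5 = rotl(K, (7*5+21) mod 24) = rotl(K, 8) = 0x2301DD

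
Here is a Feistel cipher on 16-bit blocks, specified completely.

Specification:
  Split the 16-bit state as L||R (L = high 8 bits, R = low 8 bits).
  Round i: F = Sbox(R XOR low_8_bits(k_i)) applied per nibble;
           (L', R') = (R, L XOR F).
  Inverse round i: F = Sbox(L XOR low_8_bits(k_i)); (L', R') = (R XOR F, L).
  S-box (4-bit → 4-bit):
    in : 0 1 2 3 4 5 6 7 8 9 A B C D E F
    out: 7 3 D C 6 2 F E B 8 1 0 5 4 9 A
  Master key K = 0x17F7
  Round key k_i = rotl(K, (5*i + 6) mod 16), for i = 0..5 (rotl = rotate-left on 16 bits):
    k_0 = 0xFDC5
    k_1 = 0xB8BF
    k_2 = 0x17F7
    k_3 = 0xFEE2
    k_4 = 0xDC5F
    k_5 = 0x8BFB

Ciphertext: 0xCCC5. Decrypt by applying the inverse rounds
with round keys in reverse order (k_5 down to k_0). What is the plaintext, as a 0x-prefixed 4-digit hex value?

0x86E0

s_0 = ciphertext = 0xCCC5
s_1 = InvRound(s_0, k_5) = 0x0BCC
s_2 = InvRound(s_1, k_4) = 0xEA0B
s_3 = InvRound(s_2, k_3) = 0x70EA
s_4 = InvRound(s_3, k_2) = 0x5470
s_5 = InvRound(s_4, k_1) = 0xE054
s_6 = InvRound(s_5, k_0) = 0x86E0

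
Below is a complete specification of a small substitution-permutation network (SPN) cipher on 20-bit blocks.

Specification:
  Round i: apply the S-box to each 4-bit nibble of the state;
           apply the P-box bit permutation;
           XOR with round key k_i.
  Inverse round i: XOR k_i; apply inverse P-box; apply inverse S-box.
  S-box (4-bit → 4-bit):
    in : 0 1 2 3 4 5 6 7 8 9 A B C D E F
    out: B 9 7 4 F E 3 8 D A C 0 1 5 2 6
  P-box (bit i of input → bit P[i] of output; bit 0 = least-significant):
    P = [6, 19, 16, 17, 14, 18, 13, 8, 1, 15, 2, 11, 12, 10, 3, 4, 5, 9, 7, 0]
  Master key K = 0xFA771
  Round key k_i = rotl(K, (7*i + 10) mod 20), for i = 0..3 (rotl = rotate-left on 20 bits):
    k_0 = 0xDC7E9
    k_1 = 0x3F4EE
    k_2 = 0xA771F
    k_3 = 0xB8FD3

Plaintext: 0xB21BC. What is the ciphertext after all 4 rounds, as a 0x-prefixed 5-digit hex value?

s_0 = plaintext = 0xB21BC
s_1 = Round(s_0, k_0) = 0xDDBA3
s_2 = Round(s_1, k_1) = 0x2C546
s_3 = Round(s_2, k_2) = 0x68CFB
s_4 = Round(s_3, k_3) = 0xFBDE9

0xFBDE9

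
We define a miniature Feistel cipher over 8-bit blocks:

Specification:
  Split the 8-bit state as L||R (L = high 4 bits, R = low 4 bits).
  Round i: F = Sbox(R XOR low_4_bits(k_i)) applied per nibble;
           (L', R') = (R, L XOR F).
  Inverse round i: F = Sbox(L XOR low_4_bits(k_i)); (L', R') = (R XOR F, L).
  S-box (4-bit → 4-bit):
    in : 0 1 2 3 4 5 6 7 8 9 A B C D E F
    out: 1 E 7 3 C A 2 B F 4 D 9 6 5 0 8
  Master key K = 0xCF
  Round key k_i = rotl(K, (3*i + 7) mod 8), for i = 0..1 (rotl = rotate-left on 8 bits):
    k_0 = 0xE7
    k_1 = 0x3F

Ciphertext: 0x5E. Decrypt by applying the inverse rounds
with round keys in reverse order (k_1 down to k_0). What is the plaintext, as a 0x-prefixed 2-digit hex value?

0x93

s_0 = ciphertext = 0x5E
s_1 = InvRound(s_0, k_1) = 0x35
s_2 = InvRound(s_1, k_0) = 0x93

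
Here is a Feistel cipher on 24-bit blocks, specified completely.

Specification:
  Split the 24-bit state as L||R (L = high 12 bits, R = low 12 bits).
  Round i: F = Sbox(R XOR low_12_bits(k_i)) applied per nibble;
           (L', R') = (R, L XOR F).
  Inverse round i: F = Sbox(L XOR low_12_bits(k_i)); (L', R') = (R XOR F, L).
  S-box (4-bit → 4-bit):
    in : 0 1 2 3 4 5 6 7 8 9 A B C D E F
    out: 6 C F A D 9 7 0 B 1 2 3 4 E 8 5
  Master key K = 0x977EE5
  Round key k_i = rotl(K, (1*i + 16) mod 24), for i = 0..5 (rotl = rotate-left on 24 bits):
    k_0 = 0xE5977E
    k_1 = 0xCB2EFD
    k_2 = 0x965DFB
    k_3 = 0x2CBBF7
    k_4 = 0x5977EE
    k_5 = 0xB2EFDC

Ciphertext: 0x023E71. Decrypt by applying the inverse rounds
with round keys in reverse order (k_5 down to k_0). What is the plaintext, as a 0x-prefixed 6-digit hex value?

0xB048D3

s_0 = ciphertext = 0x023E71
s_1 = InvRound(s_0, k_5) = 0xB24023
s_2 = InvRound(s_1, k_4) = 0x461B24
s_3 = InvRound(s_2, k_3) = 0xE33461
s_4 = InvRound(s_3, k_2) = 0xE2AE33
s_5 = InvRound(s_4, k_1) = 0x8D3E2A
s_6 = InvRound(s_5, k_0) = 0xB048D3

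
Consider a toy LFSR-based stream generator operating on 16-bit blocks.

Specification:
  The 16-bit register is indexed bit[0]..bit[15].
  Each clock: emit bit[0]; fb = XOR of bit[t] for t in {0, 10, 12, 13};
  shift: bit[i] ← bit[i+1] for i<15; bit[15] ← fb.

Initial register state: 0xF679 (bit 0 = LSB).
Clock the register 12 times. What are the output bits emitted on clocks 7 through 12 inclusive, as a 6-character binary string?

reg_0 = 0xF679
clock 1: out=1, reg = 0x7B3C
clock 2: out=0, reg = 0x3D9E
clock 3: out=0, reg = 0x9ECF
clock 4: out=1, reg = 0xCF67
clock 5: out=1, reg = 0x67B3
clock 6: out=1, reg = 0xB3D9
clock 7: out=1, reg = 0xD9EC
clock 8: out=0, reg = 0xECF6
clock 9: out=0, reg = 0x767B
clock 10: out=1, reg = 0x3B3D
clock 11: out=1, reg = 0x9D9E
clock 12: out=0, reg = 0x4ECF

100110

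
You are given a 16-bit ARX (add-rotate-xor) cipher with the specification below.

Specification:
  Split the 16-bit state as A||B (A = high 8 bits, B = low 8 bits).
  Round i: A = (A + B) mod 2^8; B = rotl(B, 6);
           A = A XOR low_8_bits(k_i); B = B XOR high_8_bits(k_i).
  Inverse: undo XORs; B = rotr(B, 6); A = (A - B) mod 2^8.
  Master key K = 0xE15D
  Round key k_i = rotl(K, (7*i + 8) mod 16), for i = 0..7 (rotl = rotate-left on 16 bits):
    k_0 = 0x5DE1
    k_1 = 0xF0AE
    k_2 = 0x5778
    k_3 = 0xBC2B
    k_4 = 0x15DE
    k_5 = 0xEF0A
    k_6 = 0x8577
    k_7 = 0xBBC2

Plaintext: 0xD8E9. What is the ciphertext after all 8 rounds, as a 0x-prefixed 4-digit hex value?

0x3B8A

s_0 = plaintext = 0xD8E9
s_1 = Round(s_0, k_0) = 0x2027
s_2 = Round(s_1, k_1) = 0xE939
s_3 = Round(s_2, k_2) = 0x5A19
s_4 = Round(s_3, k_3) = 0x58FA
s_5 = Round(s_4, k_4) = 0x8CAB
s_6 = Round(s_5, k_5) = 0x3D05
s_7 = Round(s_6, k_6) = 0x35C4
s_8 = Round(s_7, k_7) = 0x3B8A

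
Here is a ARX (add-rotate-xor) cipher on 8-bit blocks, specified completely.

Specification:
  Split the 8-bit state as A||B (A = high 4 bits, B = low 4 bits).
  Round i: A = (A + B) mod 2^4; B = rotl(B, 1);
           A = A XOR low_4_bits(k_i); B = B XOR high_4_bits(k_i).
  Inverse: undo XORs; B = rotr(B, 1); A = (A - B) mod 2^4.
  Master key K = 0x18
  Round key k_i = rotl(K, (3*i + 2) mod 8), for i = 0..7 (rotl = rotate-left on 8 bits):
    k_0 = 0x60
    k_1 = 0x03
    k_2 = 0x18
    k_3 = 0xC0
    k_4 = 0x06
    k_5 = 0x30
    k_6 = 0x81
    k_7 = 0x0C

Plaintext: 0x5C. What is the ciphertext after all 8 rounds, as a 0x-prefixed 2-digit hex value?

0x3C

s_0 = plaintext = 0x5C
s_1 = Round(s_0, k_0) = 0x1F
s_2 = Round(s_1, k_1) = 0x3F
s_3 = Round(s_2, k_2) = 0xAE
s_4 = Round(s_3, k_3) = 0x81
s_5 = Round(s_4, k_4) = 0xF2
s_6 = Round(s_5, k_5) = 0x17
s_7 = Round(s_6, k_6) = 0x96
s_8 = Round(s_7, k_7) = 0x3C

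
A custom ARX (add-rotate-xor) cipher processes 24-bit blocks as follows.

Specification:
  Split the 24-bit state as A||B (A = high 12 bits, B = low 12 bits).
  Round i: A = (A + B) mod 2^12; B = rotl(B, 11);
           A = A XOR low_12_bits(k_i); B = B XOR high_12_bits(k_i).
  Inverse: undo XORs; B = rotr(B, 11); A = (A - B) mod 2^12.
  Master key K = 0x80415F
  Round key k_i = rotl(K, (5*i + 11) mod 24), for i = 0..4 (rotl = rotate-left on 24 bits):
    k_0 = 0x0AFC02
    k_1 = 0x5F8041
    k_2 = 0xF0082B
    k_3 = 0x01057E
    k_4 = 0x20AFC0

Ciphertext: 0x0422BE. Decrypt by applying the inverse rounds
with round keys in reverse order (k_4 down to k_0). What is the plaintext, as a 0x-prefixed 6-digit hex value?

s_0 = ciphertext = 0x0422BE
s_1 = InvRound(s_0, k_4) = 0xE1A168
s_2 = InvRound(s_1, k_3) = 0x8742F0
s_3 = InvRound(s_2, k_2) = 0x47EBE1
s_4 = InvRound(s_3, k_1) = 0x80CC33
s_5 = InvRound(s_4, k_0) = 0xAD5939

0xAD5939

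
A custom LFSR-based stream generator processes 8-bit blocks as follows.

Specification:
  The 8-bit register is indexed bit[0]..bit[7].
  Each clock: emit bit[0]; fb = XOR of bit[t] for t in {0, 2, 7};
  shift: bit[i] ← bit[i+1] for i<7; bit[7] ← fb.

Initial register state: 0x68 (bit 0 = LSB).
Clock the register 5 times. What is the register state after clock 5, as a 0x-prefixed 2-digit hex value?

0x73

reg_0 = 0x68
clock 1: out=0, reg = 0x34
clock 2: out=0, reg = 0x9A
clock 3: out=0, reg = 0xCD
clock 4: out=1, reg = 0xE6
clock 5: out=0, reg = 0x73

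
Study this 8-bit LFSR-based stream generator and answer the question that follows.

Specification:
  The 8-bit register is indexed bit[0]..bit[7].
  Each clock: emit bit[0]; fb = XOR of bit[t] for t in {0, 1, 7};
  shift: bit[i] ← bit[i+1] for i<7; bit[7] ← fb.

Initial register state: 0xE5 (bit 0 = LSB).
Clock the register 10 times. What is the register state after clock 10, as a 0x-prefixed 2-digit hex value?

0x5C

reg_0 = 0xE5
clock 1: out=1, reg = 0x72
clock 2: out=0, reg = 0xB9
clock 3: out=1, reg = 0x5C
clock 4: out=0, reg = 0x2E
clock 5: out=0, reg = 0x97
clock 6: out=1, reg = 0xCB
clock 7: out=1, reg = 0xE5
clock 8: out=1, reg = 0x72
clock 9: out=0, reg = 0xB9
clock 10: out=1, reg = 0x5C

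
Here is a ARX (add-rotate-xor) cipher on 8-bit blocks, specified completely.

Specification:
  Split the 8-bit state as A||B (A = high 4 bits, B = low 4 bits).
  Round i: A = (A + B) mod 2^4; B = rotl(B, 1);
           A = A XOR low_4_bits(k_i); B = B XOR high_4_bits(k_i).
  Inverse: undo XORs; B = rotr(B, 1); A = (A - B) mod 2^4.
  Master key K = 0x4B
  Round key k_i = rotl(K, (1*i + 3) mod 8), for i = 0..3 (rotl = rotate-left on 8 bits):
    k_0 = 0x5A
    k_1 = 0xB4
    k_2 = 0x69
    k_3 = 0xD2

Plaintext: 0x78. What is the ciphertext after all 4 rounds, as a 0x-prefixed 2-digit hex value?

0xBD

s_0 = plaintext = 0x78
s_1 = Round(s_0, k_0) = 0x54
s_2 = Round(s_1, k_1) = 0xD3
s_3 = Round(s_2, k_2) = 0x90
s_4 = Round(s_3, k_3) = 0xBD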